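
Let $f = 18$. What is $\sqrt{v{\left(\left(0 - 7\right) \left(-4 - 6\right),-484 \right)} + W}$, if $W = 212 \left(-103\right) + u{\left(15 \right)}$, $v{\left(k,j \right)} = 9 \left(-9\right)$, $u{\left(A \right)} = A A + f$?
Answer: $i \sqrt{21674} \approx 147.22 i$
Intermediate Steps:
$u{\left(A \right)} = 18 + A^{2}$ ($u{\left(A \right)} = A A + 18 = A^{2} + 18 = 18 + A^{2}$)
$v{\left(k,j \right)} = -81$
$W = -21593$ ($W = 212 \left(-103\right) + \left(18 + 15^{2}\right) = -21836 + \left(18 + 225\right) = -21836 + 243 = -21593$)
$\sqrt{v{\left(\left(0 - 7\right) \left(-4 - 6\right),-484 \right)} + W} = \sqrt{-81 - 21593} = \sqrt{-21674} = i \sqrt{21674}$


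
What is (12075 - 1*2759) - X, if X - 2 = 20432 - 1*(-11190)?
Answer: -22308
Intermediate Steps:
X = 31624 (X = 2 + (20432 - 1*(-11190)) = 2 + (20432 + 11190) = 2 + 31622 = 31624)
(12075 - 1*2759) - X = (12075 - 1*2759) - 1*31624 = (12075 - 2759) - 31624 = 9316 - 31624 = -22308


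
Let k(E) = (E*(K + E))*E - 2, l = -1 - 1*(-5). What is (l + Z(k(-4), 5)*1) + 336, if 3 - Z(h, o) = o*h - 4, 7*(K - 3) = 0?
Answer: 437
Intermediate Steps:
l = 4 (l = -1 + 5 = 4)
K = 3 (K = 3 + (⅐)*0 = 3 + 0 = 3)
k(E) = -2 + E²*(3 + E) (k(E) = (E*(3 + E))*E - 2 = E²*(3 + E) - 2 = -2 + E²*(3 + E))
Z(h, o) = 7 - h*o (Z(h, o) = 3 - (o*h - 4) = 3 - (h*o - 4) = 3 - (-4 + h*o) = 3 + (4 - h*o) = 7 - h*o)
(l + Z(k(-4), 5)*1) + 336 = (4 + (7 - 1*(-2 + (-4)³ + 3*(-4)²)*5)*1) + 336 = (4 + (7 - 1*(-2 - 64 + 3*16)*5)*1) + 336 = (4 + (7 - 1*(-2 - 64 + 48)*5)*1) + 336 = (4 + (7 - 1*(-18)*5)*1) + 336 = (4 + (7 + 90)*1) + 336 = (4 + 97*1) + 336 = (4 + 97) + 336 = 101 + 336 = 437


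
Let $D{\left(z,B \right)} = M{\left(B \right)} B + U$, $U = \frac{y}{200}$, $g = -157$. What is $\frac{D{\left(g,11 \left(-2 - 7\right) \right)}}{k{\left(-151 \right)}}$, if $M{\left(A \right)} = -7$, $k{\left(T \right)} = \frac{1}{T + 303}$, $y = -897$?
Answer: $\frac{2616357}{25} \approx 1.0465 \cdot 10^{5}$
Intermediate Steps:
$k{\left(T \right)} = \frac{1}{303 + T}$
$U = - \frac{897}{200} \approx -4.485$
$D{\left(z,B \right)} = - \frac{897}{200} - 7 B$ ($D{\left(z,B \right)} = - 7 B - \frac{897}{200} = - \frac{897}{200} - 7 B$)
$\frac{D{\left(g,11 \left(-2 - 7\right) \right)}}{k{\left(-151 \right)}} = \frac{- \frac{897}{200} - 7 \cdot 11 \left(-2 - 7\right)}{\frac{1}{303 - 151}} = \frac{- \frac{897}{200} - 7 \cdot 11 \left(-9\right)}{\frac{1}{152}} = \left(- \frac{897}{200} - -693\right) \frac{1}{\frac{1}{152}} = \left(- \frac{897}{200} + 693\right) 152 = \frac{137703}{200} \cdot 152 = \frac{2616357}{25}$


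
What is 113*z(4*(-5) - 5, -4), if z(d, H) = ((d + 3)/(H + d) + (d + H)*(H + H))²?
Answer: 5148562500/841 ≈ 6.1220e+6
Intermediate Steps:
z(d, H) = ((3 + d)/(H + d) + 2*H*(H + d))² (z(d, H) = ((3 + d)/(H + d) + (H + d)*(2*H))² = ((3 + d)/(H + d) + 2*H*(H + d))²)
113*z(4*(-5) - 5, -4) = 113*((3 + (4*(-5) - 5) + 2*(-4)*(-4 + (4*(-5) - 5))²)²/(-4 + (4*(-5) - 5))²) = 113*((3 + (-20 - 5) + 2*(-4)*(-4 + (-20 - 5))²)²/(-4 + (-20 - 5))²) = 113*((3 - 25 + 2*(-4)*(-4 - 25)²)²/(-4 - 25)²) = 113*((3 - 25 + 2*(-4)*(-29)²)²/(-29)²) = 113*((3 - 25 + 2*(-4)*841)²/841) = 113*((3 - 25 - 6728)²/841) = 113*((1/841)*(-6750)²) = 113*((1/841)*45562500) = 113*(45562500/841) = 5148562500/841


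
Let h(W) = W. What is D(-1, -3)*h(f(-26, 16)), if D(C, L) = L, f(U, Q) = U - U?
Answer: 0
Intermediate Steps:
f(U, Q) = 0
D(-1, -3)*h(f(-26, 16)) = -3*0 = 0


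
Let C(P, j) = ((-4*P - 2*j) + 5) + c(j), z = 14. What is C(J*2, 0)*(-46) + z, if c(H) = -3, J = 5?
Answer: 1762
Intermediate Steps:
C(P, j) = 2 - 4*P - 2*j (C(P, j) = ((-4*P - 2*j) + 5) - 3 = (5 - 4*P - 2*j) - 3 = 2 - 4*P - 2*j)
C(J*2, 0)*(-46) + z = (2 - 20*2 - 2*0)*(-46) + 14 = (2 - 4*10 + 0)*(-46) + 14 = (2 - 40 + 0)*(-46) + 14 = -38*(-46) + 14 = 1748 + 14 = 1762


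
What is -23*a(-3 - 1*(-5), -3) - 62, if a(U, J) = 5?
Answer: -177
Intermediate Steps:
-23*a(-3 - 1*(-5), -3) - 62 = -23*5 - 62 = -115 - 62 = -177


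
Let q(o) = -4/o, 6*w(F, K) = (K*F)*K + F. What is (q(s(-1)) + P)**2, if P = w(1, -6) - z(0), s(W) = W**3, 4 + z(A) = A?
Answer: 7225/36 ≈ 200.69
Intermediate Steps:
w(F, K) = F/6 + F*K**2/6 (w(F, K) = ((K*F)*K + F)/6 = ((F*K)*K + F)/6 = (F*K**2 + F)/6 = (F + F*K**2)/6 = F/6 + F*K**2/6)
z(A) = -4 + A
P = 61/6 (P = (1/6)*1*(1 + (-6)**2) - (-4 + 0) = (1/6)*1*(1 + 36) - 1*(-4) = (1/6)*1*37 + 4 = 37/6 + 4 = 61/6 ≈ 10.167)
(q(s(-1)) + P)**2 = (-4/((-1)**3) + 61/6)**2 = (-4/(-1) + 61/6)**2 = (-4*(-1) + 61/6)**2 = (4 + 61/6)**2 = (85/6)**2 = 7225/36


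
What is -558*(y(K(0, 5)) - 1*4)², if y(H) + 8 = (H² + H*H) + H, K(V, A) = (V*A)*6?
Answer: -80352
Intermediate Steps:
K(V, A) = 6*A*V (K(V, A) = (A*V)*6 = 6*A*V)
y(H) = -8 + H + 2*H² (y(H) = -8 + ((H² + H*H) + H) = -8 + ((H² + H²) + H) = -8 + (2*H² + H) = -8 + (H + 2*H²) = -8 + H + 2*H²)
-558*(y(K(0, 5)) - 1*4)² = -558*((-8 + 6*5*0 + 2*(6*5*0)²) - 1*4)² = -558*((-8 + 0 + 2*0²) - 4)² = -558*((-8 + 0 + 2*0) - 4)² = -558*((-8 + 0 + 0) - 4)² = -558*(-8 - 4)² = -558*(-12)² = -558*144 = -80352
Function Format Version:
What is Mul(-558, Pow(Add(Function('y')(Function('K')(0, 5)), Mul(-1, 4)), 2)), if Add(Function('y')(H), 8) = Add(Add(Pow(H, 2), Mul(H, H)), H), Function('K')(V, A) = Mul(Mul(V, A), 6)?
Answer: -80352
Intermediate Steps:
Function('K')(V, A) = Mul(6, A, V) (Function('K')(V, A) = Mul(Mul(A, V), 6) = Mul(6, A, V))
Function('y')(H) = Add(-8, H, Mul(2, Pow(H, 2))) (Function('y')(H) = Add(-8, Add(Add(Pow(H, 2), Mul(H, H)), H)) = Add(-8, Add(Add(Pow(H, 2), Pow(H, 2)), H)) = Add(-8, Add(Mul(2, Pow(H, 2)), H)) = Add(-8, Add(H, Mul(2, Pow(H, 2)))) = Add(-8, H, Mul(2, Pow(H, 2))))
Mul(-558, Pow(Add(Function('y')(Function('K')(0, 5)), Mul(-1, 4)), 2)) = Mul(-558, Pow(Add(Add(-8, Mul(6, 5, 0), Mul(2, Pow(Mul(6, 5, 0), 2))), Mul(-1, 4)), 2)) = Mul(-558, Pow(Add(Add(-8, 0, Mul(2, Pow(0, 2))), -4), 2)) = Mul(-558, Pow(Add(Add(-8, 0, Mul(2, 0)), -4), 2)) = Mul(-558, Pow(Add(Add(-8, 0, 0), -4), 2)) = Mul(-558, Pow(Add(-8, -4), 2)) = Mul(-558, Pow(-12, 2)) = Mul(-558, 144) = -80352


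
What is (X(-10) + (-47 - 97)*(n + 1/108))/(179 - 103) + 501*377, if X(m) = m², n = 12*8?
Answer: 10755695/57 ≈ 1.8870e+5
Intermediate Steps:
n = 96
(X(-10) + (-47 - 97)*(n + 1/108))/(179 - 103) + 501*377 = ((-10)² + (-47 - 97)*(96 + 1/108))/(179 - 103) + 501*377 = (100 - 144*(96 + 1/108))/76 + 188877 = (100 - 144*10369/108)*(1/76) + 188877 = (100 - 41476/3)*(1/76) + 188877 = -41176/3*1/76 + 188877 = -10294/57 + 188877 = 10755695/57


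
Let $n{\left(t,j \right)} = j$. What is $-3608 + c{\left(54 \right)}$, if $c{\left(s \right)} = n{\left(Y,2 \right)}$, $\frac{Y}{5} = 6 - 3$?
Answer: $-3606$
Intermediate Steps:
$Y = 15$ ($Y = 5 \left(6 - 3\right) = 5 \cdot 3 = 15$)
$c{\left(s \right)} = 2$
$-3608 + c{\left(54 \right)} = -3608 + 2 = -3606$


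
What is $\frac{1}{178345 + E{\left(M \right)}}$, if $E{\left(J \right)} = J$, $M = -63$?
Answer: $\frac{1}{178282} \approx 5.6091 \cdot 10^{-6}$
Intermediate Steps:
$\frac{1}{178345 + E{\left(M \right)}} = \frac{1}{178345 - 63} = \frac{1}{178282}$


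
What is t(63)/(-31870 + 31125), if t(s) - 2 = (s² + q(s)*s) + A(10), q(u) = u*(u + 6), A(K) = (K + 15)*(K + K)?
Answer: -1868/5 ≈ -373.60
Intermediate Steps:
A(K) = 2*K*(15 + K) (A(K) = (15 + K)*(2*K) = 2*K*(15 + K))
q(u) = u*(6 + u)
t(s) = 502 + s² + s²*(6 + s) (t(s) = 2 + ((s² + (s*(6 + s))*s) + 2*10*(15 + 10)) = 2 + ((s² + s²*(6 + s)) + 2*10*25) = 2 + ((s² + s²*(6 + s)) + 500) = 2 + (500 + s² + s²*(6 + s)) = 502 + s² + s²*(6 + s))
t(63)/(-31870 + 31125) = (502 + 63³ + 7*63²)/(-31870 + 31125) = (502 + 250047 + 7*3969)/(-745) = (502 + 250047 + 27783)*(-1/745) = 278332*(-1/745) = -1868/5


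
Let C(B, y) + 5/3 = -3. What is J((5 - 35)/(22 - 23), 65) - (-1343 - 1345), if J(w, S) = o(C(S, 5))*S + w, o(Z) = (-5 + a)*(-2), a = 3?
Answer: 2978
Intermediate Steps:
C(B, y) = -14/3 (C(B, y) = -5/3 - 3 = -14/3)
o(Z) = 4 (o(Z) = (-5 + 3)*(-2) = -2*(-2) = 4)
J(w, S) = w + 4*S (J(w, S) = 4*S + w = w + 4*S)
J((5 - 35)/(22 - 23), 65) - (-1343 - 1345) = ((5 - 35)/(22 - 23) + 4*65) - (-1343 - 1345) = (-30/(-1) + 260) - 1*(-2688) = (-30*(-1) + 260) + 2688 = (30 + 260) + 2688 = 290 + 2688 = 2978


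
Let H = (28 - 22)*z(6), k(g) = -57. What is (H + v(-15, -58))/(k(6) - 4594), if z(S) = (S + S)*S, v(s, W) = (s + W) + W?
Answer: -301/4651 ≈ -0.064717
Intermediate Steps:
v(s, W) = s + 2*W (v(s, W) = (W + s) + W = s + 2*W)
z(S) = 2*S**2 (z(S) = (2*S)*S = 2*S**2)
H = 432 (H = (28 - 22)*(2*6**2) = 6*(2*36) = 6*72 = 432)
(H + v(-15, -58))/(k(6) - 4594) = (432 + (-15 + 2*(-58)))/(-57 - 4594) = (432 + (-15 - 116))/(-4651) = (432 - 131)*(-1/4651) = 301*(-1/4651) = -301/4651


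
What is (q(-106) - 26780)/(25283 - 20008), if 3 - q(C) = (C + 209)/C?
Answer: -2838259/559150 ≈ -5.0760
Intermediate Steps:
q(C) = 3 - (209 + C)/C (q(C) = 3 - (C + 209)/C = 3 - (209 + C)/C)
(q(-106) - 26780)/(25283 - 20008) = ((2 - 209/(-106)) - 26780)/(25283 - 20008) = ((2 - 209*(-1/106)) - 26780)/5275 = ((2 + 209/106) - 26780)*(1/5275) = (421/106 - 26780)*(1/5275) = -2838259/106*1/5275 = -2838259/559150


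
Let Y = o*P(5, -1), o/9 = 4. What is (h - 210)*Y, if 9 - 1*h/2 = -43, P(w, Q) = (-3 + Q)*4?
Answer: 61056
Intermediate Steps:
o = 36 (o = 9*4 = 36)
P(w, Q) = -12 + 4*Q
h = 104 (h = 18 - 2*(-43) = 18 + 86 = 104)
Y = -576 (Y = 36*(-12 + 4*(-1)) = 36*(-12 - 4) = 36*(-16) = -576)
(h - 210)*Y = (104 - 210)*(-576) = -106*(-576) = 61056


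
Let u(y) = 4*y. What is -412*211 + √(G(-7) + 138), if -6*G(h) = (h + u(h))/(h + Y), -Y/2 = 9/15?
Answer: -86932 + √8308158/246 ≈ -86920.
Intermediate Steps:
Y = -6/5 (Y = -18/15 = -2*⅗ = -6/5 ≈ -1.2000)
G(h) = -5*h/(6*(-6/5 + h)) (G(h) = -(h + 4*h)/(6*(h - 6/5)) = -5*h/(6*(-6/5 + h)))
-412*211 + √(G(-7) + 138) = -412*211 + √(-25*(-7)/(-36 + 30*(-7)) + 138) = -86932 + √(-25*(-7)/(-36 - 210) + 138) = -86932 + √(-25*(-7)/(-246) + 138) = -86932 + √(-25*(-7)*(-1/246) + 138) = -86932 + √(-175/246 + 138) = -86932 + √(33773/246) = -86932 + √8308158/246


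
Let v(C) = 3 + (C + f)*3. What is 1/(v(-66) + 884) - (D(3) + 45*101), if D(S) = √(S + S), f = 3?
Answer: -3172409/698 - √6 ≈ -4547.4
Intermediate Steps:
D(S) = √2*√S (D(S) = √(2*S) = √2*√S)
v(C) = 12 + 3*C (v(C) = 3 + (C + 3)*3 = 3 + (3 + C)*3 = 3 + (9 + 3*C) = 12 + 3*C)
1/(v(-66) + 884) - (D(3) + 45*101) = 1/((12 + 3*(-66)) + 884) - (√2*√3 + 45*101) = 1/((12 - 198) + 884) - (√6 + 4545) = 1/(-186 + 884) - (4545 + √6) = 1/698 + (-4545 - √6) = -3172409/698 - √6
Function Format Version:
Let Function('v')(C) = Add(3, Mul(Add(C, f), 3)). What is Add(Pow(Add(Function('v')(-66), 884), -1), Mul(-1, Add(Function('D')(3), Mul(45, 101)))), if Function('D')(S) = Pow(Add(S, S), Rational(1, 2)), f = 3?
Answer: Add(Rational(-3172409, 698), Mul(-1, Pow(6, Rational(1, 2)))) ≈ -4547.4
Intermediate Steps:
Function('D')(S) = Mul(Pow(2, Rational(1, 2)), Pow(S, Rational(1, 2))) (Function('D')(S) = Pow(Mul(2, S), Rational(1, 2)) = Mul(Pow(2, Rational(1, 2)), Pow(S, Rational(1, 2))))
Function('v')(C) = Add(12, Mul(3, C)) (Function('v')(C) = Add(3, Mul(Add(C, 3), 3)) = Add(3, Mul(Add(3, C), 3)) = Add(3, Add(9, Mul(3, C))) = Add(12, Mul(3, C)))
Add(Pow(Add(Function('v')(-66), 884), -1), Mul(-1, Add(Function('D')(3), Mul(45, 101)))) = Add(Pow(Add(Add(12, Mul(3, -66)), 884), -1), Mul(-1, Add(Mul(Pow(2, Rational(1, 2)), Pow(3, Rational(1, 2))), Mul(45, 101)))) = Add(Pow(Add(Add(12, -198), 884), -1), Mul(-1, Add(Pow(6, Rational(1, 2)), 4545))) = Add(Pow(Add(-186, 884), -1), Mul(-1, Add(4545, Pow(6, Rational(1, 2))))) = Add(Pow(698, -1), Add(-4545, Mul(-1, Pow(6, Rational(1, 2))))) = Add(Rational(1, 698), Add(-4545, Mul(-1, Pow(6, Rational(1, 2))))) = Add(Rational(-3172409, 698), Mul(-1, Pow(6, Rational(1, 2))))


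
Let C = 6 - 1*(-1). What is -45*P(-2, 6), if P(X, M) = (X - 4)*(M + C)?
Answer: 3510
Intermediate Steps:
C = 7 (C = 6 + 1 = 7)
P(X, M) = (-4 + X)*(7 + M) (P(X, M) = (X - 4)*(M + 7) = (-4 + X)*(7 + M))
-45*P(-2, 6) = -45*(-28 - 4*6 + 7*(-2) + 6*(-2)) = -45*(-28 - 24 - 14 - 12) = -45*(-78) = 3510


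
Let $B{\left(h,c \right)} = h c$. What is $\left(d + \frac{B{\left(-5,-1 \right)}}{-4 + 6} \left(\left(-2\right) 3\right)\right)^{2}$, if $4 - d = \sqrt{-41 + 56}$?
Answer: $\left(11 + \sqrt{15}\right)^{2} \approx 221.21$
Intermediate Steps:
$B{\left(h,c \right)} = c h$
$d = 4 - \sqrt{15}$ ($d = 4 - \sqrt{-41 + 56} = 4 - \sqrt{15} \approx 0.12702$)
$\left(d + \frac{B{\left(-5,-1 \right)}}{-4 + 6} \left(\left(-2\right) 3\right)\right)^{2} = \left(\left(4 - \sqrt{15}\right) + \frac{\left(-1\right) \left(-5\right)}{-4 + 6} \left(\left(-2\right) 3\right)\right)^{2} = \left(\left(4 - \sqrt{15}\right) + \frac{5}{2} \left(-6\right)\right)^{2} = \left(\left(4 - \sqrt{15}\right) - 15\right)^{2} = \left(-11 - \sqrt{15}\right)^{2}$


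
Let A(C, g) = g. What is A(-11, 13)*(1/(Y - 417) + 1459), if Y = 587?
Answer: 3224403/170 ≈ 18967.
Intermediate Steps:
A(-11, 13)*(1/(Y - 417) + 1459) = 13*(1/(587 - 417) + 1459) = 13*(1/170 + 1459) = 13*(248031/170) = 3224403/170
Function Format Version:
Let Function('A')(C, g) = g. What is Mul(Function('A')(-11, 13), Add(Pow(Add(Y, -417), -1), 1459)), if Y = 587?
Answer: Rational(3224403, 170) ≈ 18967.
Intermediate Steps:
Mul(Function('A')(-11, 13), Add(Pow(Add(Y, -417), -1), 1459)) = Mul(13, Add(Pow(Add(587, -417), -1), 1459)) = Mul(13, Add(Pow(170, -1), 1459)) = Mul(13, Add(Rational(1, 170), 1459)) = Mul(13, Rational(248031, 170)) = Rational(3224403, 170)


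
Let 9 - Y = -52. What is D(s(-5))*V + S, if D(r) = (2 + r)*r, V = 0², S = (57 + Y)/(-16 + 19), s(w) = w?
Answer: 118/3 ≈ 39.333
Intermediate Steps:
Y = 61 (Y = 9 - 1*(-52) = 9 + 52 = 61)
S = 118/3 (S = (57 + 61)/(-16 + 19) = 118/3 ≈ 39.333)
V = 0
D(r) = r*(2 + r)
D(s(-5))*V + S = -5*(2 - 5)*0 + 118/3 = -5*(-3)*0 + 118/3 = 15*0 + 118/3 = 0 + 118/3 = 118/3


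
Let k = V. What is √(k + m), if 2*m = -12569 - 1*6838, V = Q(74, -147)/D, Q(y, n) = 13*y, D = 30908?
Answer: 4*I*√36210027863/7727 ≈ 98.506*I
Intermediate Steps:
V = 481/15454 (V = (13*74)/30908 = 962*(1/30908) = 481/15454 ≈ 0.031125)
m = -19407/2 (m = (-12569 - 1*6838)/2 = (-12569 - 6838)/2 = (½)*(-19407) = -19407/2 ≈ -9703.5)
k = 481/15454 ≈ 0.031125
√(k + m) = √(481/15454 - 19407/2) = √(-74978704/7727) = 4*I*√36210027863/7727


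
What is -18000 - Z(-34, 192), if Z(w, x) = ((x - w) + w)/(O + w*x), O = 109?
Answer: -115541808/6419 ≈ -18000.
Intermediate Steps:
Z(w, x) = x/(109 + w*x) (Z(w, x) = ((x - w) + w)/(109 + w*x) = x/(109 + w*x))
-18000 - Z(-34, 192) = -18000 - 192/(109 - 34*192) = -18000 - 192/(109 - 6528) = -18000 - 192/(-6419) = -18000 - 192*(-1)/6419 = -18000 - 1*(-192/6419) = -18000 + 192/6419 = -115541808/6419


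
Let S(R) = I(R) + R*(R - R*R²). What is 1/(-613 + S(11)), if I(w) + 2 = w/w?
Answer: -1/15134 ≈ -6.6076e-5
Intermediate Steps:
I(w) = -1 (I(w) = -2 + w/w = -2 + 1 = -1)
S(R) = -1 + R*(R - R³) (S(R) = -1 + R*(R - R*R²) = -1 + R*(R - R³))
1/(-613 + S(11)) = 1/(-613 + (-1 + 11² - 1*11⁴)) = 1/(-613 + (-1 + 121 - 1*14641)) = 1/(-613 + (-1 + 121 - 14641)) = 1/(-613 - 14521) = 1/(-15134) = -1/15134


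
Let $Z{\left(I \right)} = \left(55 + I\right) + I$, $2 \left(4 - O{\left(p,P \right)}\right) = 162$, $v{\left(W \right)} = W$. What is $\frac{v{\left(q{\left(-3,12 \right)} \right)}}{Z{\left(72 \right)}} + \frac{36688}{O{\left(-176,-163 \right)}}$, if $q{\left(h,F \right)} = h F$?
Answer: $- \frac{7303684}{15323} \approx -476.65$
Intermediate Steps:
$q{\left(h,F \right)} = F h$
$O{\left(p,P \right)} = -77$ ($O{\left(p,P \right)} = 4 - 81 = -77$)
$Z{\left(I \right)} = 55 + 2 I$
$\frac{v{\left(q{\left(-3,12 \right)} \right)}}{Z{\left(72 \right)}} + \frac{36688}{O{\left(-176,-163 \right)}} = \frac{12 \left(-3\right)}{55 + 2 \cdot 72} + \frac{36688}{-77} = - \frac{36}{55 + 144} + 36688 \left(- \frac{1}{77}\right) = - \frac{36}{199} - \frac{36688}{77} = - \frac{7303684}{15323}$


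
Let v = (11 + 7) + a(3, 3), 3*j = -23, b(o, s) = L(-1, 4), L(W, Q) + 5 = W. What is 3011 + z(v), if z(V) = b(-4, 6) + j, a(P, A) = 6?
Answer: 8992/3 ≈ 2997.3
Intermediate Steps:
L(W, Q) = -5 + W
b(o, s) = -6 (b(o, s) = -5 - 1 = -6)
j = -23/3 (j = (⅓)*(-23) = -23/3 ≈ -7.6667)
v = 24 (v = (11 + 7) + 6 = 18 + 6 = 24)
z(V) = -41/3 (z(V) = -6 - 23/3 = -41/3)
3011 + z(v) = 3011 - 41/3 = 8992/3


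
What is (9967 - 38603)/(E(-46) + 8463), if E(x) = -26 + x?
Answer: -28636/8391 ≈ -3.4127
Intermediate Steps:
(9967 - 38603)/(E(-46) + 8463) = (9967 - 38603)/((-26 - 46) + 8463) = -28636/(-72 + 8463) = -28636/8391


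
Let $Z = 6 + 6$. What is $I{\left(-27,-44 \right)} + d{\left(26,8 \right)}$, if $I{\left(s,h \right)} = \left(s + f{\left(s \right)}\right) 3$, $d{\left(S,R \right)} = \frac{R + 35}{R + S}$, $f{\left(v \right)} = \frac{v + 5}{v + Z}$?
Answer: $- \frac{12807}{170} \approx -75.335$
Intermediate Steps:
$Z = 12$
$f{\left(v \right)} = \frac{5 + v}{12 + v}$ ($f{\left(v \right)} = \frac{v + 5}{v + 12} = \frac{5 + v}{12 + v}$)
$d{\left(S,R \right)} = \frac{35 + R}{R + S}$
$I{\left(s,h \right)} = 3 s + \frac{3 \left(5 + s\right)}{12 + s}$ ($I{\left(s,h \right)} = \left(s + \frac{5 + s}{12 + s}\right) 3 = 3 s + \frac{3 \left(5 + s\right)}{12 + s}$)
$I{\left(-27,-44 \right)} + d{\left(26,8 \right)} = \frac{3 \left(5 + \left(-27\right)^{2} + 13 \left(-27\right)\right)}{12 - 27} + \frac{35 + 8}{8 + 26} = \frac{3 \left(5 + 729 - 351\right)}{-15} + \frac{1}{34} \cdot 43 = 3 \left(- \frac{1}{15}\right) 383 + \frac{1}{34} \cdot 43 = - \frac{383}{5} + \frac{43}{34} = - \frac{12807}{170}$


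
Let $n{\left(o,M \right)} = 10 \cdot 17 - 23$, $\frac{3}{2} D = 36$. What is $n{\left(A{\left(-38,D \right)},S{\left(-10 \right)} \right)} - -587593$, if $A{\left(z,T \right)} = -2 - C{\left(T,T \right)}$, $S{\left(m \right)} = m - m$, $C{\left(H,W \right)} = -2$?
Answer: $587740$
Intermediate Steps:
$S{\left(m \right)} = 0$
$D = 24$ ($D = \frac{2}{3} \cdot 36 = 24$)
$A{\left(z,T \right)} = 0$ ($A{\left(z,T \right)} = -2 - -2 = -2 + 2 = 0$)
$n{\left(o,M \right)} = 147$ ($n{\left(o,M \right)} = 170 - 23 = 147$)
$n{\left(A{\left(-38,D \right)},S{\left(-10 \right)} \right)} - -587593 = 147 - -587593 = 147 + 587593 = 587740$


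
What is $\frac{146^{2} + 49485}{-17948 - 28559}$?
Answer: $- \frac{70801}{46507} \approx -1.5224$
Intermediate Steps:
$\frac{146^{2} + 49485}{-17948 - 28559} = \frac{21316 + 49485}{-46507} = 70801 \left(- \frac{1}{46507}\right) = - \frac{70801}{46507}$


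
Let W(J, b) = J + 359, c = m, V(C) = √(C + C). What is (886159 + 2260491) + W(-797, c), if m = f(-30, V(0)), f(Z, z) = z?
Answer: 3146212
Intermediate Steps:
V(C) = √2*√C (V(C) = √(2*C) = √2*√C)
m = 0 (m = √2*√0 = √2*0 = 0)
c = 0
W(J, b) = 359 + J
(886159 + 2260491) + W(-797, c) = (886159 + 2260491) + (359 - 797) = 3146650 - 438 = 3146212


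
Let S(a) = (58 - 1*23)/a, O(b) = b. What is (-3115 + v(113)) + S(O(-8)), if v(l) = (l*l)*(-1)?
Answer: -127107/8 ≈ -15888.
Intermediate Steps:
S(a) = 35/a (S(a) = (58 - 23)/a = 35/a)
v(l) = -l² (v(l) = l²*(-1) = -l²)
(-3115 + v(113)) + S(O(-8)) = (-3115 - 1*113²) + 35/(-8) = (-3115 - 1*12769) + 35*(-⅛) = (-3115 - 12769) - 35/8 = -15884 - 35/8 = -127107/8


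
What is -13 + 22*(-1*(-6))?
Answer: 119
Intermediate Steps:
-13 + 22*(-1*(-6)) = -13 + 22*6 = -13 + 132 = 119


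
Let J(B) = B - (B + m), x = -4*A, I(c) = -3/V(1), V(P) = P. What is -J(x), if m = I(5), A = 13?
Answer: -3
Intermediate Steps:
I(c) = -3 (I(c) = -3/1 = -3*1 = -3)
x = -52 (x = -4*13 = -52)
m = -3
J(B) = 3 (J(B) = B - (B - 3) = B - (-3 + B) = B + (3 - B) = 3)
-J(x) = -1*3 = -3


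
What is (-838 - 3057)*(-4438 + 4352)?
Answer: 334970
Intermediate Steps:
(-838 - 3057)*(-4438 + 4352) = -3895*(-86) = 334970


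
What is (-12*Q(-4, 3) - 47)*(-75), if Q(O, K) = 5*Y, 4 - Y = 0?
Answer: 21525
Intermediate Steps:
Y = 4 (Y = 4 - 1*0 = 4 + 0 = 4)
Q(O, K) = 20 (Q(O, K) = 5*4 = 20)
(-12*Q(-4, 3) - 47)*(-75) = (-12*20 - 47)*(-75) = (-240 - 47)*(-75) = -287*(-75) = 21525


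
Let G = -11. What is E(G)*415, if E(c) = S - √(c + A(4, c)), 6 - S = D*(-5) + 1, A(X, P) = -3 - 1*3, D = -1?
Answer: -415*I*√17 ≈ -1711.1*I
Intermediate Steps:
A(X, P) = -6 (A(X, P) = -3 - 3 = -6)
S = 0 (S = 6 - (-1*(-5) + 1) = 6 - (5 + 1) = 6 - 1*6 = 6 - 6 = 0)
E(c) = -√(-6 + c) (E(c) = 0 - √(c - 6) = 0 - √(-6 + c) = -√(-6 + c))
E(G)*415 = -√(-6 - 11)*415 = -√(-17)*415 = -I*√17*415 = -415*I*√17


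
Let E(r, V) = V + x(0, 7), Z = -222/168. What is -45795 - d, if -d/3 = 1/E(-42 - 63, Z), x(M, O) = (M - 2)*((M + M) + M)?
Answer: -1694499/37 ≈ -45797.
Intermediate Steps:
x(M, O) = 3*M*(-2 + M) (x(M, O) = (-2 + M)*(2*M + M) = (-2 + M)*(3*M) = 3*M*(-2 + M))
Z = -37/28 (Z = -222*1/168 = -37/28 ≈ -1.3214)
E(r, V) = V (E(r, V) = V + 3*0*(-2 + 0) = V + 3*0*(-2) = V + 0 = V)
d = 84/37 (d = -3/(-37/28) = -3*(-28/37) = 84/37 ≈ 2.2703)
-45795 - d = -45795 - 1*84/37 = -45795 - 84/37 = -1694499/37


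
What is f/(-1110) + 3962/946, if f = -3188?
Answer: 1853417/262515 ≈ 7.0602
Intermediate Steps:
f/(-1110) + 3962/946 = -3188/(-1110) + 3962/946 = -3188*(-1/1110) + 3962*(1/946) = 1594/555 + 1981/473 = 1853417/262515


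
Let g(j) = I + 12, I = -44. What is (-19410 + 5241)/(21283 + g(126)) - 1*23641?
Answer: -502409060/21251 ≈ -23642.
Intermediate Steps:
g(j) = -32 (g(j) = -44 + 12 = -32)
(-19410 + 5241)/(21283 + g(126)) - 1*23641 = (-19410 + 5241)/(21283 - 32) - 1*23641 = -14169/21251 - 23641 = -502409060/21251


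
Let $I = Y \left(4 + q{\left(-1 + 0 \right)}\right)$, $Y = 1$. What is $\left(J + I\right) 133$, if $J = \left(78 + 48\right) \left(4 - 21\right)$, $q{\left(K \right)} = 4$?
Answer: $-283822$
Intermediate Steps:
$I = 8$ ($I = 1 \left(4 + 4\right) = 1 \cdot 8 = 8$)
$J = -2142$ ($J = 126 \left(-17\right) = -2142$)
$\left(J + I\right) 133 = \left(-2142 + 8\right) 133 = \left(-2134\right) 133 = -283822$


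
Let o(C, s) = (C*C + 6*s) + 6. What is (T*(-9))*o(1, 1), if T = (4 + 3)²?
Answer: -5733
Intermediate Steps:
T = 49 (T = 7² = 49)
o(C, s) = 6 + C² + 6*s (o(C, s) = (C² + 6*s) + 6 = 6 + C² + 6*s)
(T*(-9))*o(1, 1) = (49*(-9))*(6 + 1² + 6*1) = -441*(6 + 1 + 6) = -441*13 = -5733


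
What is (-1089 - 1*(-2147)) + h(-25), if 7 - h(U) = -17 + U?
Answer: 1107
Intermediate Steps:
h(U) = 24 - U (h(U) = 7 - (-17 + U) = 7 + (17 - U) = 24 - U)
(-1089 - 1*(-2147)) + h(-25) = (-1089 - 1*(-2147)) + (24 - 1*(-25)) = (-1089 + 2147) + (24 + 25) = 1058 + 49 = 1107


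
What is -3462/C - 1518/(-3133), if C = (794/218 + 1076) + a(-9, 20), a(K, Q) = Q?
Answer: -1000313616/375524513 ≈ -2.6638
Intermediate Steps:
C = 119861/109 (C = (794/218 + 1076) + 20 = (794*(1/218) + 1076) + 20 = (397/109 + 1076) + 20 = 117681/109 + 20 = 119861/109 ≈ 1099.6)
-3462/C - 1518/(-3133) = -3462/119861/109 - 1518/(-3133) = -3462*109/119861 - 1518*(-1/3133) = -377358/119861 + 1518/3133 = -1000313616/375524513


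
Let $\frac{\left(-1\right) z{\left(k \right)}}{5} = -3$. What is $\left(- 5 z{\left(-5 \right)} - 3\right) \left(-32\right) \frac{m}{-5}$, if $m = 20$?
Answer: $-9984$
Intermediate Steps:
$z{\left(k \right)} = 15$ ($z{\left(k \right)} = \left(-5\right) \left(-3\right) = 15$)
$\left(- 5 z{\left(-5 \right)} - 3\right) \left(-32\right) \frac{m}{-5} = \left(\left(-5\right) 15 - 3\right) \left(-32\right) \frac{20}{-5} = \left(-75 - 3\right) \left(-32\right) 20 \left(- \frac{1}{5}\right) = \left(-78\right) \left(-32\right) \left(-4\right) = 2496 \left(-4\right) = -9984$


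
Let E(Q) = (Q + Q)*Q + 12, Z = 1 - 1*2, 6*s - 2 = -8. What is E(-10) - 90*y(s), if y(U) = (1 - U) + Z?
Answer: 122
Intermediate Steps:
s = -1 (s = ⅓ + (⅙)*(-8) = ⅓ - 4/3 = -1)
Z = -1 (Z = 1 - 2 = -1)
y(U) = -U (y(U) = (1 - U) - 1 = -U)
E(Q) = 12 + 2*Q² (E(Q) = (2*Q)*Q + 12 = 2*Q² + 12 = 12 + 2*Q²)
E(-10) - 90*y(s) = (12 + 2*(-10)²) - (-90)*(-1) = (12 + 2*100) - 90*1 = (12 + 200) - 90 = 212 - 90 = 122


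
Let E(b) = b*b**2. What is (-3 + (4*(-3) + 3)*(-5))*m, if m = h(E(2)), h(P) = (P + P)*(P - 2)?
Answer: 4032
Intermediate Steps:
E(b) = b**3
h(P) = 2*P*(-2 + P) (h(P) = (2*P)*(-2 + P) = 2*P*(-2 + P))
m = 96 (m = 2*2**3*(-2 + 2**3) = 2*8*(-2 + 8) = 2*8*6 = 96)
(-3 + (4*(-3) + 3)*(-5))*m = (-3 + (4*(-3) + 3)*(-5))*96 = (-3 + (-12 + 3)*(-5))*96 = (-3 - 9*(-5))*96 = (-3 + 45)*96 = 42*96 = 4032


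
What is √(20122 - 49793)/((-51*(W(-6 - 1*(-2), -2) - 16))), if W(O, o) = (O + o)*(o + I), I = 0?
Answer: I*√29671/204 ≈ 0.84438*I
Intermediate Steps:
W(O, o) = o*(O + o) (W(O, o) = (O + o)*(o + 0) = (O + o)*o = o*(O + o))
√(20122 - 49793)/((-51*(W(-6 - 1*(-2), -2) - 16))) = √(20122 - 49793)/((-51*(-2*((-6 - 1*(-2)) - 2) - 16))) = √(-29671)/((-51*(-2*((-6 + 2) - 2) - 16))) = (I*√29671)/((-51*(-2*(-4 - 2) - 16))) = (I*√29671)/((-51*(-2*(-6) - 16))) = (I*√29671)/((-51*(12 - 16))) = (I*√29671)/((-51*(-4))) = (I*√29671)/204 = (I*√29671)*(1/204) = I*√29671/204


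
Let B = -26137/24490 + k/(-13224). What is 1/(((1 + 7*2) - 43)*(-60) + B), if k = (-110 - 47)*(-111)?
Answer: 53975960/90550875647 ≈ 0.00059608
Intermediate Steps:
k = 17427 (k = -157*(-111) = 17427)
B = -128737153/53975960 (B = -26137/24490 + 17427/(-13224) = -26137*1/24490 + 17427*(-1/13224) = -26137/24490 - 5809/4408 = -128737153/53975960 ≈ -2.3851)
1/(((1 + 7*2) - 43)*(-60) + B) = 1/(((1 + 7*2) - 43)*(-60) - 128737153/53975960) = 1/(((1 + 14) - 43)*(-60) - 128737153/53975960) = 1/((15 - 43)*(-60) - 128737153/53975960) = 1/(-28*(-60) - 128737153/53975960) = 1/(1680 - 128737153/53975960) = 1/(90550875647/53975960) = 53975960/90550875647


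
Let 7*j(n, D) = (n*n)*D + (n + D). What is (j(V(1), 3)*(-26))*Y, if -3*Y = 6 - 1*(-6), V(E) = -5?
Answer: 7592/7 ≈ 1084.6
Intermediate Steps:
j(n, D) = D/7 + n/7 + D*n**2/7 (j(n, D) = ((n*n)*D + (n + D))/7 = (n**2*D + (D + n))/7 = (D*n**2 + (D + n))/7 = (D + n + D*n**2)/7 = D/7 + n/7 + D*n**2/7)
Y = -4 (Y = -(6 - 1*(-6))/3 = -(6 + 6)/3 = -1/3*12 = -4)
(j(V(1), 3)*(-26))*Y = (((1/7)*3 + (1/7)*(-5) + (1/7)*3*(-5)**2)*(-26))*(-4) = ((3/7 - 5/7 + (1/7)*3*25)*(-26))*(-4) = ((3/7 - 5/7 + 75/7)*(-26))*(-4) = ((73/7)*(-26))*(-4) = -1898/7*(-4) = 7592/7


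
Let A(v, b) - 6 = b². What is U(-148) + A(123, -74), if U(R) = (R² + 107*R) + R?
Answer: 11402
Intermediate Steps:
A(v, b) = 6 + b²
U(R) = R² + 108*R
U(-148) + A(123, -74) = -148*(108 - 148) + (6 + (-74)²) = -148*(-40) + (6 + 5476) = 5920 + 5482 = 11402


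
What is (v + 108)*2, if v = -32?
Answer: 152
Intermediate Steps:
(v + 108)*2 = (-32 + 108)*2 = 76*2 = 152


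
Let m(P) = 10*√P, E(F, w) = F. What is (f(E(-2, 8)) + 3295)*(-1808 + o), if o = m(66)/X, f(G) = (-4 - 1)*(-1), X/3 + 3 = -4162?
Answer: -5966400 - 2200*√66/833 ≈ -5.9664e+6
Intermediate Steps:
X = -12495 (X = -9 + 3*(-4162) = -9 - 12486 = -12495)
f(G) = 5 (f(G) = -5*(-1) = 5)
o = -2*√66/2499 (o = (10*√66)/(-12495) = (10*√66)*(-1/12495) = -2*√66/2499 ≈ -0.0065018)
(f(E(-2, 8)) + 3295)*(-1808 + o) = (5 + 3295)*(-1808 - 2*√66/2499) = 3300*(-1808 - 2*√66/2499) = -5966400 - 2200*√66/833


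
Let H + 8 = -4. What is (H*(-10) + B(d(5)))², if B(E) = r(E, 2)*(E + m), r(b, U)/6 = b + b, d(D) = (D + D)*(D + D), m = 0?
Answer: 14428814400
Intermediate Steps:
H = -12 (H = -8 - 4 = -12)
d(D) = 4*D² (d(D) = (2*D)*(2*D) = 4*D²)
r(b, U) = 12*b (r(b, U) = 6*(b + b) = 6*(2*b) = 12*b)
B(E) = 12*E² (B(E) = (12*E)*(E + 0) = (12*E)*E = 12*E²)
(H*(-10) + B(d(5)))² = (-12*(-10) + 12*(4*5²)²)² = (120 + 12*(4*25)²)² = (120 + 12*100²)² = (120 + 12*10000)² = (120 + 120000)² = 120120² = 14428814400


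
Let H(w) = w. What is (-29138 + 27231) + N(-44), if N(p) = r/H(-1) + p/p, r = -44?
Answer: -1862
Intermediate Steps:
N(p) = 45 (N(p) = -44/(-1) + p/p = -44*(-1) + 1 = 44 + 1 = 45)
(-29138 + 27231) + N(-44) = (-29138 + 27231) + 45 = -1907 + 45 = -1862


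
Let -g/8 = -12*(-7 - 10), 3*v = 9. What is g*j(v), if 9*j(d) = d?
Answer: -544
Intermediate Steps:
v = 3 (v = (⅓)*9 = 3)
j(d) = d/9
g = -1632 (g = -(-96)*(-7 - 10) = -(-96)*(-17) = -8*204 = -1632)
g*j(v) = -544*3/3 = -1632*⅓ = -544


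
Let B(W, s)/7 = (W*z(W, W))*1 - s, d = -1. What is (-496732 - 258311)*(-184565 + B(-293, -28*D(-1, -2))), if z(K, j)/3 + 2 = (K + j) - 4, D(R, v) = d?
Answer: -2610799011045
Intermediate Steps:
D(R, v) = -1
z(K, j) = -18 + 3*K + 3*j (z(K, j) = -6 + 3*((K + j) - 4) = -6 + 3*(-4 + K + j) = -6 + (-12 + 3*K + 3*j) = -18 + 3*K + 3*j)
B(W, s) = -7*s + 7*W*(-18 + 6*W) (B(W, s) = 7*((W*(-18 + 3*W + 3*W))*1 - s) = 7*((W*(-18 + 6*W))*1 - s) = 7*(W*(-18 + 6*W) - s) = 7*(-s + W*(-18 + 6*W)) = -7*s + 7*W*(-18 + 6*W))
(-496732 - 258311)*(-184565 + B(-293, -28*D(-1, -2))) = (-496732 - 258311)*(-184565 + (-(-196)*(-1) + 42*(-293)*(-3 - 293))) = -755043*(-184565 + (-7*28 + 42*(-293)*(-296))) = -755043*(-184565 + (-196 + 3642576)) = -755043*(-184565 + 3642380) = -755043*3457815 = -2610799011045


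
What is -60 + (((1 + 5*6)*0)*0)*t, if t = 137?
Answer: -60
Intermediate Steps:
-60 + (((1 + 5*6)*0)*0)*t = -60 + (((1 + 5*6)*0)*0)*137 = -60 + (((1 + 30)*0)*0)*137 = -60 + ((31*0)*0)*137 = -60 + (0*0)*137 = -60 + 0*137 = -60 + 0 = -60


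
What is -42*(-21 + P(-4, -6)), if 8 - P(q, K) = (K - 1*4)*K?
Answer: 3066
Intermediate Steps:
P(q, K) = 8 - K*(-4 + K) (P(q, K) = 8 - (K - 1*4)*K = 8 - (K - 4)*K = 8 - (-4 + K)*K = 8 - K*(-4 + K))
-42*(-21 + P(-4, -6)) = -42*(-21 + (8 - 1*(-6)² + 4*(-6))) = -42*(-21 + (8 - 1*36 - 24)) = -42*(-21 + (8 - 36 - 24)) = -42*(-21 - 52) = -42*(-73) = 3066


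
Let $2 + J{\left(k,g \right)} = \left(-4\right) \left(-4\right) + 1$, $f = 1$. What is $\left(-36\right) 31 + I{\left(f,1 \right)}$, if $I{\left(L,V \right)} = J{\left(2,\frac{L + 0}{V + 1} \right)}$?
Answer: $-1101$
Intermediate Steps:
$J{\left(k,g \right)} = 15$ ($J{\left(k,g \right)} = -2 + \left(\left(-4\right) \left(-4\right) + 1\right) = -2 + \left(16 + 1\right) = -2 + 17 = 15$)
$I{\left(L,V \right)} = 15$
$\left(-36\right) 31 + I{\left(f,1 \right)} = \left(-36\right) 31 + 15 = -1116 + 15 = -1101$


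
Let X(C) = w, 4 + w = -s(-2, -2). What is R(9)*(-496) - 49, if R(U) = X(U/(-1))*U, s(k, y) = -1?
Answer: 13343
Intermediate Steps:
w = -3 (w = -4 - 1*(-1) = -4 + 1 = -3)
X(C) = -3
R(U) = -3*U
R(9)*(-496) - 49 = -3*9*(-496) - 49 = -27*(-496) - 49 = 13392 - 49 = 13343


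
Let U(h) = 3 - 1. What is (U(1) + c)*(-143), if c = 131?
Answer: -19019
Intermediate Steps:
U(h) = 2
(U(1) + c)*(-143) = (2 + 131)*(-143) = 133*(-143) = -19019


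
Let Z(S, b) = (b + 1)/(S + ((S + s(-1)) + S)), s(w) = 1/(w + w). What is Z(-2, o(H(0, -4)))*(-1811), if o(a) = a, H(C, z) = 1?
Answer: 7244/13 ≈ 557.23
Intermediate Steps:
s(w) = 1/(2*w)
Z(S, b) = (1 + b)/(-½ + 3*S) (Z(S, b) = (b + 1)/(S + ((S + (½)/(-1)) + S)) = (1 + b)/(S + ((S + (½)*(-1)) + S)) = (1 + b)/(S + ((S - ½) + S)) = (1 + b)/(S + ((-½ + S) + S)) = (1 + b)/(S + (-½ + 2*S)) = (1 + b)/(-½ + 3*S))
Z(-2, o(H(0, -4)))*(-1811) = (2*(1 + 1)/(-1 + 6*(-2)))*(-1811) = (2*2/(-1 - 12))*(-1811) = (2*2/(-13))*(-1811) = (2*(-1/13)*2)*(-1811) = -4/13*(-1811) = 7244/13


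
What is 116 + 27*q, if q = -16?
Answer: -316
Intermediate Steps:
116 + 27*q = 116 + 27*(-16) = 116 - 432 = -316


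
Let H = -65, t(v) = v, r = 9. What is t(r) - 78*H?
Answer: 5079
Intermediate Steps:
t(r) - 78*H = 9 - 78*(-65) = 9 + 5070 = 5079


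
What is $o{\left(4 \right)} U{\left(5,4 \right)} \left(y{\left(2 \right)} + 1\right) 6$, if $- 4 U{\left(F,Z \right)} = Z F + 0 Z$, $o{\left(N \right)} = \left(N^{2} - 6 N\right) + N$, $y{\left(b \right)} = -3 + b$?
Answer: $0$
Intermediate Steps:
$o{\left(N \right)} = N^{2} - 5 N$
$U{\left(F,Z \right)} = - \frac{F Z}{4}$ ($U{\left(F,Z \right)} = - \frac{Z F + 0 Z}{4} = - \frac{F Z + 0}{4} = - \frac{F Z}{4}$)
$o{\left(4 \right)} U{\left(5,4 \right)} \left(y{\left(2 \right)} + 1\right) 6 = 4 \left(-5 + 4\right) \left(\left(- \frac{1}{4}\right) 5 \cdot 4\right) \left(\left(-3 + 2\right) + 1\right) 6 = 4 \left(-1\right) \left(-5\right) \left(-1 + 1\right) 6 = \left(-4\right) \left(-5\right) 0 \cdot 6 = 20 \cdot 0 = 0$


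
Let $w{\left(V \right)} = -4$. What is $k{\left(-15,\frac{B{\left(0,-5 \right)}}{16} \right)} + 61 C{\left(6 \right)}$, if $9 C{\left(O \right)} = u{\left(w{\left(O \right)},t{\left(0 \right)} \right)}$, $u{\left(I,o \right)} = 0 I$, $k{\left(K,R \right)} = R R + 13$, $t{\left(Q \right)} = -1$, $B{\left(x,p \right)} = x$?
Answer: $13$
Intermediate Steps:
$k{\left(K,R \right)} = 13 + R^{2}$ ($k{\left(K,R \right)} = R^{2} + 13 = 13 + R^{2}$)
$u{\left(I,o \right)} = 0$
$C{\left(O \right)} = 0$ ($C{\left(O \right)} = \frac{1}{9} \cdot 0 = 0$)
$k{\left(-15,\frac{B{\left(0,-5 \right)}}{16} \right)} + 61 C{\left(6 \right)} = \left(13 + \left(\frac{0}{16}\right)^{2}\right) + 61 \cdot 0 = \left(13 + \left(0 \cdot \frac{1}{16}\right)^{2}\right) + 0 = \left(13 + 0^{2}\right) + 0 = \left(13 + 0\right) + 0 = 13 + 0 = 13$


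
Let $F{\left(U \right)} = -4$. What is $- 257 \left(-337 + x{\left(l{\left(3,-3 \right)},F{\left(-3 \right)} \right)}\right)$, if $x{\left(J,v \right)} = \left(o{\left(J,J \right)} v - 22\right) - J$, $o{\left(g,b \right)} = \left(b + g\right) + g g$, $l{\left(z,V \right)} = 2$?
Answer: $101001$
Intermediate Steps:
$o{\left(g,b \right)} = b + g + g^{2}$ ($o{\left(g,b \right)} = \left(b + g\right) + g^{2} = b + g + g^{2}$)
$x{\left(J,v \right)} = -22 - J + v \left(J^{2} + 2 J\right)$ ($x{\left(J,v \right)} = \left(\left(J + J + J^{2}\right) v - 22\right) - J = \left(\left(J^{2} + 2 J\right) v - 22\right) - J = \left(v \left(J^{2} + 2 J\right) - 22\right) - J = \left(-22 + v \left(J^{2} + 2 J\right)\right) - J = -22 - J + v \left(J^{2} + 2 J\right)$)
$- 257 \left(-337 + x{\left(l{\left(3,-3 \right)},F{\left(-3 \right)} \right)}\right) = - 257 \left(-337 - \left(24 + 8 \left(2 + 2\right)\right)\right) = - 257 \left(-337 - \left(24 + 32\right)\right) = - 257 \left(-337 - 56\right) = \left(-257\right) \left(-393\right) = 101001$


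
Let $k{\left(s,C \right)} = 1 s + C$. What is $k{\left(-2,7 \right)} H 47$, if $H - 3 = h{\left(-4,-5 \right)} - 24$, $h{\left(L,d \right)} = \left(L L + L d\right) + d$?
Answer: $2350$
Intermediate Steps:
$h{\left(L,d \right)} = d + L^{2} + L d$ ($h{\left(L,d \right)} = \left(L^{2} + L d\right) + d = d + L^{2} + L d$)
$k{\left(s,C \right)} = C + s$ ($k{\left(s,C \right)} = s + C = C + s$)
$H = 10$ ($H = 3 - -7 = 3 + \left(\left(-5 + 16 + 20\right) - 24\right) = 3 + \left(31 - 24\right) = 3 + 7 = 10$)
$k{\left(-2,7 \right)} H 47 = \left(7 - 2\right) 10 \cdot 47 = 5 \cdot 10 \cdot 47 = 50 \cdot 47 = 2350$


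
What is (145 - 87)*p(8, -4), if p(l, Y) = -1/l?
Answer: -29/4 ≈ -7.2500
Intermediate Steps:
(145 - 87)*p(8, -4) = (145 - 87)*(-1/8) = 58*(-1*1/8) = 58*(-1/8) = -29/4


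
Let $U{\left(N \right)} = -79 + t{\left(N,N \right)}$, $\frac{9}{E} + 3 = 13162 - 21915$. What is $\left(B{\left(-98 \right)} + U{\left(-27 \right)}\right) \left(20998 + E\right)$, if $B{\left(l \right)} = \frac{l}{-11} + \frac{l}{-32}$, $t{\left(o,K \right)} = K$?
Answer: $- \frac{3042673968971}{1541056} \approx -1.9744 \cdot 10^{6}$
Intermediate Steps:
$E = - \frac{9}{8756}$ ($E = \frac{9}{-3 + \left(13162 - 21915\right)} = \frac{9}{-3 - 8753} = \frac{9}{-8756} = 9 \left(- \frac{1}{8756}\right) = - \frac{9}{8756} \approx -0.0010279$)
$B{\left(l \right)} = - \frac{43 l}{352}$ ($B{\left(l \right)} = l \left(- \frac{1}{11}\right) + l \left(- \frac{1}{32}\right) = - \frac{l}{11} - \frac{l}{32} = - \frac{43 l}{352}$)
$U{\left(N \right)} = -79 + N$
$\left(B{\left(-98 \right)} + U{\left(-27 \right)}\right) \left(20998 + E\right) = \left(\left(- \frac{43}{352}\right) \left(-98\right) - 106\right) \left(20998 - \frac{9}{8756}\right) = \left(\frac{2107}{176} - 106\right) \frac{183858479}{8756} = \left(- \frac{16549}{176}\right) \frac{183858479}{8756} = - \frac{3042673968971}{1541056}$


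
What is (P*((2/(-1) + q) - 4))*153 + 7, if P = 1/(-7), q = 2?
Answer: 661/7 ≈ 94.429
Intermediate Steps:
P = -1/7 ≈ -0.14286
(P*((2/(-1) + q) - 4))*153 + 7 = -((2/(-1) + 2) - 4)/7*153 + 7 = -((2*(-1) + 2) - 4)/7*153 + 7 = -((-2 + 2) - 4)/7*153 + 7 = -(0 - 4)/7*153 + 7 = -1/7*(-4)*153 + 7 = (4/7)*153 + 7 = 612/7 + 7 = 661/7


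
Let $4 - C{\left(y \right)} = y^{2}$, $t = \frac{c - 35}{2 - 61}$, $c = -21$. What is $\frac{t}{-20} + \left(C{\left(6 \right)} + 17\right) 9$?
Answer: $- \frac{39839}{295} \approx -135.05$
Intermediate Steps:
$t = \frac{56}{59}$ ($t = \frac{-21 - 35}{2 - 61} = - \frac{56}{-59} = \left(-56\right) \left(- \frac{1}{59}\right) = \frac{56}{59} \approx 0.94915$)
$C{\left(y \right)} = 4 - y^{2}$
$\frac{t}{-20} + \left(C{\left(6 \right)} + 17\right) 9 = \frac{56}{59 \left(-20\right)} + \left(\left(4 - 6^{2}\right) + 17\right) 9 = \frac{56}{59} \left(- \frac{1}{20}\right) + \left(\left(4 - 36\right) + 17\right) 9 = - \frac{14}{295} + \left(\left(4 - 36\right) + 17\right) 9 = - \frac{14}{295} + \left(-32 + 17\right) 9 = - \frac{14}{295} - 135 = - \frac{39839}{295}$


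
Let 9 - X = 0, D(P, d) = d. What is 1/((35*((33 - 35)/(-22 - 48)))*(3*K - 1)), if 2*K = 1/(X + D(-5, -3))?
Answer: -4/3 ≈ -1.3333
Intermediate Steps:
X = 9 (X = 9 - 1*0 = 9 + 0 = 9)
K = 1/12 (K = 1/(2*(9 - 3)) = (½)/6 = (½)*(⅙) = 1/12 ≈ 0.083333)
1/((35*((33 - 35)/(-22 - 48)))*(3*K - 1)) = 1/((35*((33 - 35)/(-22 - 48)))*(3*(1/12) - 1)) = 1/((35*(-2/(-70)))*(¼ - 1)) = 1/((35*(-2*(-1/70)))*(-¾)) = 1/((35*(1/35))*(-¾)) = 1/(1*(-¾)) = 1/(-¾) = -4/3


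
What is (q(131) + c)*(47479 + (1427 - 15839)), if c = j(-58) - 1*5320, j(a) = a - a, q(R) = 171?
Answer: -170261983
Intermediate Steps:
j(a) = 0
c = -5320 (c = 0 - 1*5320 = 0 - 5320 = -5320)
(q(131) + c)*(47479 + (1427 - 15839)) = (171 - 5320)*(47479 + (1427 - 15839)) = -5149*(47479 - 14412) = -5149*33067 = -170261983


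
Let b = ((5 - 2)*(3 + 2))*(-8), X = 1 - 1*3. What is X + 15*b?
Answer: -1802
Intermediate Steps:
X = -2 (X = 1 - 3 = -2)
b = -120 (b = (3*5)*(-8) = 15*(-8) = -120)
X + 15*b = -2 + 15*(-120) = -2 - 1800 = -1802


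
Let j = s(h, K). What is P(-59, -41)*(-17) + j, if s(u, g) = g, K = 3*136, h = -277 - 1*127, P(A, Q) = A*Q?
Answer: -40715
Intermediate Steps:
h = -404 (h = -277 - 127 = -404)
K = 408
j = 408
P(-59, -41)*(-17) + j = -59*(-41)*(-17) + 408 = 2419*(-17) + 408 = -41123 + 408 = -40715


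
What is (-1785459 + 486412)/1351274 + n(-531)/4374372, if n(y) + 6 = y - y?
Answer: -236771788797/246290631247 ≈ -0.96135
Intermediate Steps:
n(y) = -6 (n(y) = -6 + (y - y) = -6 + 0 = -6)
(-1785459 + 486412)/1351274 + n(-531)/4374372 = (-1785459 + 486412)/1351274 - 6/4374372 = -1299047*1/1351274 - 6*1/4374372 = -1299047/1351274 - 1/729062 = -236771788797/246290631247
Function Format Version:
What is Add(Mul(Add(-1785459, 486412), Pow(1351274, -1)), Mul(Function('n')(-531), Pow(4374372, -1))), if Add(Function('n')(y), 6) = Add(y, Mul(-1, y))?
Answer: Rational(-236771788797, 246290631247) ≈ -0.96135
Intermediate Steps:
Function('n')(y) = -6 (Function('n')(y) = Add(-6, Add(y, Mul(-1, y))) = Add(-6, 0) = -6)
Add(Mul(Add(-1785459, 486412), Pow(1351274, -1)), Mul(Function('n')(-531), Pow(4374372, -1))) = Add(Mul(Add(-1785459, 486412), Pow(1351274, -1)), Mul(-6, Pow(4374372, -1))) = Add(Mul(-1299047, Rational(1, 1351274)), Mul(-6, Rational(1, 4374372))) = Add(Rational(-1299047, 1351274), Rational(-1, 729062)) = Rational(-236771788797, 246290631247)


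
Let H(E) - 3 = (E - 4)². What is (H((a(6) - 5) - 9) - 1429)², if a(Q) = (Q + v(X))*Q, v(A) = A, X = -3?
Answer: 2033476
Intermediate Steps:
a(Q) = Q*(-3 + Q) (a(Q) = (Q - 3)*Q = (-3 + Q)*Q = Q*(-3 + Q))
H(E) = 3 + (-4 + E)² (H(E) = 3 + (E - 4)² = 3 + (-4 + E)²)
(H((a(6) - 5) - 9) - 1429)² = ((3 + (-4 + ((6*(-3 + 6) - 5) - 9))²) - 1429)² = ((3 + (-4 + ((6*3 - 5) - 9))²) - 1429)² = ((3 + (-4 + ((18 - 5) - 9))²) - 1429)² = ((3 + (-4 + (13 - 9))²) - 1429)² = ((3 + (-4 + 4)²) - 1429)² = ((3 + 0²) - 1429)² = ((3 + 0) - 1429)² = (3 - 1429)² = (-1426)² = 2033476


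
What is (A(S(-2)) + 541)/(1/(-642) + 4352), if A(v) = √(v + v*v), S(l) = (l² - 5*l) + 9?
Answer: 347322/2793983 + 1284*√138/2793983 ≈ 0.12971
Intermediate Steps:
S(l) = 9 + l² - 5*l
A(v) = √(v + v²)
(A(S(-2)) + 541)/(1/(-642) + 4352) = (√((9 + (-2)² - 5*(-2))*(1 + (9 + (-2)² - 5*(-2)))) + 541)/(1/(-642) + 4352) = (√((9 + 4 + 10)*(1 + (9 + 4 + 10))) + 541)/(-1/642 + 4352) = (√(23*(1 + 23)) + 541)/(2793983/642) = (√(23*24) + 541)*(642/2793983) = (√552 + 541)*(642/2793983) = (2*√138 + 541)*(642/2793983) = (541 + 2*√138)*(642/2793983) = 347322/2793983 + 1284*√138/2793983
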